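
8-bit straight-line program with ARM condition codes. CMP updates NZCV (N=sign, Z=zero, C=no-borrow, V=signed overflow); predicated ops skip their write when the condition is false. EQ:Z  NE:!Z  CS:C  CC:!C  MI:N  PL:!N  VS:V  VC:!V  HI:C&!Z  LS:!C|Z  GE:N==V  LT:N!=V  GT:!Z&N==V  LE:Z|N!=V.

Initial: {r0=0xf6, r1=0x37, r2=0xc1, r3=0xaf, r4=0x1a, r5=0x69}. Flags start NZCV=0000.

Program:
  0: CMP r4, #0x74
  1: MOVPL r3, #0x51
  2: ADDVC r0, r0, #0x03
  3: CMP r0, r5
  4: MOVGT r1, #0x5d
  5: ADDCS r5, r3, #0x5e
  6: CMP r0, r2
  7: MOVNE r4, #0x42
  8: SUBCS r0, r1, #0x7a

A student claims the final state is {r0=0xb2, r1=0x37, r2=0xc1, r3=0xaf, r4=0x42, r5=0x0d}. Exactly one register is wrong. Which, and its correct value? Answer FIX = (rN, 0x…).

0: ✓ CMP  NZCV=1000
1: · MOVPL
2: ✓ ADDVC  r0←0xf9
3: ✓ CMP  NZCV=1010
4: · MOVGT
5: ✓ ADDCS  r5←0x0d
6: ✓ CMP  NZCV=0010
7: ✓ MOVNE  r4←0x42
8: ✓ SUBCS  r0←0xbd

FIX = (r0, 0xbd)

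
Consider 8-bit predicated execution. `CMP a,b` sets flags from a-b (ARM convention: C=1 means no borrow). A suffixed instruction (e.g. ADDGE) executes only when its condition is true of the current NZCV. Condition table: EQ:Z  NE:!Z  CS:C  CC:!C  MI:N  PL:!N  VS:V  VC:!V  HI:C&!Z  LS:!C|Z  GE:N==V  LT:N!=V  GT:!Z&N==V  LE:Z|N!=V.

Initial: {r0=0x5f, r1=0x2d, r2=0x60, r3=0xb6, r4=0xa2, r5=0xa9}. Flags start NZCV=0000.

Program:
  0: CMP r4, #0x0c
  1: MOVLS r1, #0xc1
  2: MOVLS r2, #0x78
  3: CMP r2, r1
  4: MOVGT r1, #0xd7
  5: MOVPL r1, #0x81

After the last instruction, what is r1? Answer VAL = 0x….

VAL = 0x81

0: ✓ CMP  NZCV=1010
1: · MOVLS
2: · MOVLS
3: ✓ CMP  NZCV=0010
4: ✓ MOVGT  r1←0xd7
5: ✓ MOVPL  r1←0x81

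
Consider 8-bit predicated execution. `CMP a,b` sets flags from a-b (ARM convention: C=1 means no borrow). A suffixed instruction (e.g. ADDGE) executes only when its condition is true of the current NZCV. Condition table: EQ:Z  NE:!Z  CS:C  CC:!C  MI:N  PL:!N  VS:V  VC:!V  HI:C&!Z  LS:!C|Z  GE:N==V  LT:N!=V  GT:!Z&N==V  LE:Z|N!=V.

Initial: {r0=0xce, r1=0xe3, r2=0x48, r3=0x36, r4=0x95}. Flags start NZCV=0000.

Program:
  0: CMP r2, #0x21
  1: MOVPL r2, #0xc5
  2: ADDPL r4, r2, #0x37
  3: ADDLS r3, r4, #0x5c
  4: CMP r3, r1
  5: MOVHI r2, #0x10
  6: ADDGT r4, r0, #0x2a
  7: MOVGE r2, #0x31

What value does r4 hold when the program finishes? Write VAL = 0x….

[0] flags=0010 → (cmp)
[1] flags=0010 PL?T → r2=0xc5
[2] flags=0010 PL?T → r4=0xfc
[3] flags=0010 LS?F → skip
[4] flags=0000 → (cmp)
[5] flags=0000 HI?F → skip
[6] flags=0000 GT?T → r4=0xf8
[7] flags=0000 GE?T → r2=0x31

VAL = 0xf8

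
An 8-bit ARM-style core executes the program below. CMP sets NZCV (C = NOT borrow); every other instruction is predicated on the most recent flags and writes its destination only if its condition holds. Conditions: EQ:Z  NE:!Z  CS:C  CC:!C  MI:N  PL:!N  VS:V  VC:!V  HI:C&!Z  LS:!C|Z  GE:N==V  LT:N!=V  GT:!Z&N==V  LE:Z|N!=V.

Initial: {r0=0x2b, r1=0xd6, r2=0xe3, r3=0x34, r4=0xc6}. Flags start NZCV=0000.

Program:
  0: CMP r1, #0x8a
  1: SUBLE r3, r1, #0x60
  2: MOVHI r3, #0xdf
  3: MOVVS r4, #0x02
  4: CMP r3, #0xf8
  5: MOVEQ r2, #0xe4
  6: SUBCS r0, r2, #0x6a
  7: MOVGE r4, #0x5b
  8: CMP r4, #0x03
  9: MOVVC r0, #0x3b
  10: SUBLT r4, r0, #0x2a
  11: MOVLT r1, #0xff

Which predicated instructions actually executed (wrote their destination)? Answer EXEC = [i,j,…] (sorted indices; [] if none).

EXEC = [2,9,10,11]

[0] flags=0010 → (cmp)
[1] flags=0010 LE?F → skip
[2] flags=0010 HI?T → r3=0xdf
[3] flags=0010 VS?F → skip
[4] flags=1000 → (cmp)
[5] flags=1000 EQ?F → skip
[6] flags=1000 CS?F → skip
[7] flags=1000 GE?F → skip
[8] flags=1010 → (cmp)
[9] flags=1010 VC?T → r0=0x3b
[10] flags=1010 LT?T → r4=0x11
[11] flags=1010 LT?T → r1=0xff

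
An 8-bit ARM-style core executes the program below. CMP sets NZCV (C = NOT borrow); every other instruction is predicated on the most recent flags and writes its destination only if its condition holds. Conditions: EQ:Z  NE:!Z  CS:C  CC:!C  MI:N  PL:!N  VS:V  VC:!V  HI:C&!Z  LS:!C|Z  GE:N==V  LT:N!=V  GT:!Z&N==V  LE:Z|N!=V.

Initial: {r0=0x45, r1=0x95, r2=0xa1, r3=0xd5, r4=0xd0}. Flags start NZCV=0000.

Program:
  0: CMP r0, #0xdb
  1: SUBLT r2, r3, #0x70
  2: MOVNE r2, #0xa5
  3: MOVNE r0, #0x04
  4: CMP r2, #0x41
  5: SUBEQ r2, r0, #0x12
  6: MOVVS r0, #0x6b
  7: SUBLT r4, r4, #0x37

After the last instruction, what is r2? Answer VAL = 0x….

[0] flags=0000 → (cmp)
[1] flags=0000 LT?F → skip
[2] flags=0000 NE?T → r2=0xa5
[3] flags=0000 NE?T → r0=0x04
[4] flags=0011 → (cmp)
[5] flags=0011 EQ?F → skip
[6] flags=0011 VS?T → r0=0x6b
[7] flags=0011 LT?T → r4=0x99

VAL = 0xa5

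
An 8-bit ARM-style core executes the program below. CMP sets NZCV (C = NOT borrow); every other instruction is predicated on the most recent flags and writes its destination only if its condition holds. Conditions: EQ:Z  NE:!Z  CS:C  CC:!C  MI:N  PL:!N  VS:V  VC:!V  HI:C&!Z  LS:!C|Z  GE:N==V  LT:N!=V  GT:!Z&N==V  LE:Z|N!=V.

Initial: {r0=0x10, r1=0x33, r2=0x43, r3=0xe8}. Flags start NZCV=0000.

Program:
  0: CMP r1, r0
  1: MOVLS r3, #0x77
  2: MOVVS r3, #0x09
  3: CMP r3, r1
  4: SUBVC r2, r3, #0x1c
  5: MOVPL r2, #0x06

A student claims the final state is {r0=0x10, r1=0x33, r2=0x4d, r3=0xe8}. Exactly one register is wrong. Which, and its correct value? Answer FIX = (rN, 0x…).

[0] flags=0010 → (cmp)
[1] flags=0010 LS?F → skip
[2] flags=0010 VS?F → skip
[3] flags=1010 → (cmp)
[4] flags=1010 VC?T → r2=0xcc
[5] flags=1010 PL?F → skip

FIX = (r2, 0xcc)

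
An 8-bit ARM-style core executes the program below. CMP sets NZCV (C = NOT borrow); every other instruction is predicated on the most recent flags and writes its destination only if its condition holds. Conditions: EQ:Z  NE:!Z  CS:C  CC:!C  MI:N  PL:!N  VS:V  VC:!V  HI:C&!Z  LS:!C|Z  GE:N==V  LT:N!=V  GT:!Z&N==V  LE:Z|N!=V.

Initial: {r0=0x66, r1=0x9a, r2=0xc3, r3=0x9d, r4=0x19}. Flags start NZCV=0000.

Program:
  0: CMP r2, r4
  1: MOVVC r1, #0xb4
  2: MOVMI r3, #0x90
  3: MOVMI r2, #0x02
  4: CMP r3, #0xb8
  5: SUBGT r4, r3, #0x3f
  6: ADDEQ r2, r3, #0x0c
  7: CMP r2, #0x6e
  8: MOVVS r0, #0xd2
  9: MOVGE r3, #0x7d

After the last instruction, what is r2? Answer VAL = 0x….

[0] flags=1010 → (cmp)
[1] flags=1010 VC?T → r1=0xb4
[2] flags=1010 MI?T → r3=0x90
[3] flags=1010 MI?T → r2=0x02
[4] flags=1000 → (cmp)
[5] flags=1000 GT?F → skip
[6] flags=1000 EQ?F → skip
[7] flags=1000 → (cmp)
[8] flags=1000 VS?F → skip
[9] flags=1000 GE?F → skip

VAL = 0x02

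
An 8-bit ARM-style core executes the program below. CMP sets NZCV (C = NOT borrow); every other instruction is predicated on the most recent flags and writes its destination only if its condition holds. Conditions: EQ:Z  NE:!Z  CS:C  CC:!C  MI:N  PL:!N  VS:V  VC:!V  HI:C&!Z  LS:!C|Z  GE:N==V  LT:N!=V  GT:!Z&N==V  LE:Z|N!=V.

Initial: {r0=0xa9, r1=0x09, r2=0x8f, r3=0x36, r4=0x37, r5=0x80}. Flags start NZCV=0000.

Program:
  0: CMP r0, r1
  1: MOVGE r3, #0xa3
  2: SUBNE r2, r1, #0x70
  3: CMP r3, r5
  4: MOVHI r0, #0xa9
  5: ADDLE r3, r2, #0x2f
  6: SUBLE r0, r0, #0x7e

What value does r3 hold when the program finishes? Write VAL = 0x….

VAL = 0x36

[0] flags=1010 → (cmp)
[1] flags=1010 GE?F → skip
[2] flags=1010 NE?T → r2=0x99
[3] flags=1001 → (cmp)
[4] flags=1001 HI?F → skip
[5] flags=1001 LE?F → skip
[6] flags=1001 LE?F → skip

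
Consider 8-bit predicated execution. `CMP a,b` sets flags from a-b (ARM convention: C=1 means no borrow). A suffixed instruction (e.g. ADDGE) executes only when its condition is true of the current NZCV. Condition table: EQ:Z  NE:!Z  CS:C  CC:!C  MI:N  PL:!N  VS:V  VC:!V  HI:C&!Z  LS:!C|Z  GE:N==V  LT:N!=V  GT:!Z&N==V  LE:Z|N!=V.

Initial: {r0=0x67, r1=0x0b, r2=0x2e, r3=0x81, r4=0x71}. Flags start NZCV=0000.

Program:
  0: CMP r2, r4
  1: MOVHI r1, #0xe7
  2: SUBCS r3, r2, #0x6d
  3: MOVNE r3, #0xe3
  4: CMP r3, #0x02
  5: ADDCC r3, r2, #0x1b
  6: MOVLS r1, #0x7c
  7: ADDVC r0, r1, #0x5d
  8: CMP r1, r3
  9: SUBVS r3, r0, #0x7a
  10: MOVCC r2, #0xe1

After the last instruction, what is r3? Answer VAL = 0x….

VAL = 0xe3

[0] flags=1000 → (cmp)
[1] flags=1000 HI?F → skip
[2] flags=1000 CS?F → skip
[3] flags=1000 NE?T → r3=0xe3
[4] flags=1010 → (cmp)
[5] flags=1010 CC?F → skip
[6] flags=1010 LS?F → skip
[7] flags=1010 VC?T → r0=0x68
[8] flags=0000 → (cmp)
[9] flags=0000 VS?F → skip
[10] flags=0000 CC?T → r2=0xe1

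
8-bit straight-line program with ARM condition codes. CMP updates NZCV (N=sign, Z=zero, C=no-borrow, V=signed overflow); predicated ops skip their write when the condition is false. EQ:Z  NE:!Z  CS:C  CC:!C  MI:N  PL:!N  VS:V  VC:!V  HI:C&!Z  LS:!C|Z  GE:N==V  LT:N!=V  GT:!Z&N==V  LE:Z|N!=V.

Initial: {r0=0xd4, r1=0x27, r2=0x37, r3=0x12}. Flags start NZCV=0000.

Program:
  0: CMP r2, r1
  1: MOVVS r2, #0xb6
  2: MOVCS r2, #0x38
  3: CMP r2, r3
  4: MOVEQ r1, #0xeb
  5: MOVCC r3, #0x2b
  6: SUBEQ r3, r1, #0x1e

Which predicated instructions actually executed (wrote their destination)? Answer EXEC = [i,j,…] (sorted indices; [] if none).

EXEC = [2]

[0] flags=0010 → (cmp)
[1] flags=0010 VS?F → skip
[2] flags=0010 CS?T → r2=0x38
[3] flags=0010 → (cmp)
[4] flags=0010 EQ?F → skip
[5] flags=0010 CC?F → skip
[6] flags=0010 EQ?F → skip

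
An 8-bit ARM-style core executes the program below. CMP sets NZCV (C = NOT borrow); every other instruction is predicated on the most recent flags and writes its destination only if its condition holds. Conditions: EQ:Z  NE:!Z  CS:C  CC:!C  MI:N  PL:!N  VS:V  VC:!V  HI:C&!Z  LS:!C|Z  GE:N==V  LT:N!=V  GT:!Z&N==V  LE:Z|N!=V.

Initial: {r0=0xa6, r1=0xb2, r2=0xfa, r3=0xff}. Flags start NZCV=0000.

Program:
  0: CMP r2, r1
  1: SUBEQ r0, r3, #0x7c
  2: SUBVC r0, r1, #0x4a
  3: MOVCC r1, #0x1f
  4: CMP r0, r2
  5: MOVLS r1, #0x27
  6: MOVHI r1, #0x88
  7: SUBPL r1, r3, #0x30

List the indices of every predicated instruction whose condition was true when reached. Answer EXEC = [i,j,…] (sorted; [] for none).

EXEC = [2,5,7]

[0] flags=0010 → (cmp)
[1] flags=0010 EQ?F → skip
[2] flags=0010 VC?T → r0=0x68
[3] flags=0010 CC?F → skip
[4] flags=0000 → (cmp)
[5] flags=0000 LS?T → r1=0x27
[6] flags=0000 HI?F → skip
[7] flags=0000 PL?T → r1=0xcf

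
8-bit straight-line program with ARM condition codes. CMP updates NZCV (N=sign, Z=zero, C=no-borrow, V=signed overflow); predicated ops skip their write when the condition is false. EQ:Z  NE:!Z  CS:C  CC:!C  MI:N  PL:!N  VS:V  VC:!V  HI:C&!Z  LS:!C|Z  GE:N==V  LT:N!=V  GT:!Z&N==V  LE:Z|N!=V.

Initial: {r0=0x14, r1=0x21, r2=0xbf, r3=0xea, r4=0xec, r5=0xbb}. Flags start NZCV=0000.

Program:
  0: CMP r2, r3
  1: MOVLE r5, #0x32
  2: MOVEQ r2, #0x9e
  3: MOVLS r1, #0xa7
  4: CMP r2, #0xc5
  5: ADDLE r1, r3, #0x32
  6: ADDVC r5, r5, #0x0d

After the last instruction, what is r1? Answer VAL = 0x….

[0] flags=1000 → (cmp)
[1] flags=1000 LE?T → r5=0x32
[2] flags=1000 EQ?F → skip
[3] flags=1000 LS?T → r1=0xa7
[4] flags=1000 → (cmp)
[5] flags=1000 LE?T → r1=0x1c
[6] flags=1000 VC?T → r5=0x3f

VAL = 0x1c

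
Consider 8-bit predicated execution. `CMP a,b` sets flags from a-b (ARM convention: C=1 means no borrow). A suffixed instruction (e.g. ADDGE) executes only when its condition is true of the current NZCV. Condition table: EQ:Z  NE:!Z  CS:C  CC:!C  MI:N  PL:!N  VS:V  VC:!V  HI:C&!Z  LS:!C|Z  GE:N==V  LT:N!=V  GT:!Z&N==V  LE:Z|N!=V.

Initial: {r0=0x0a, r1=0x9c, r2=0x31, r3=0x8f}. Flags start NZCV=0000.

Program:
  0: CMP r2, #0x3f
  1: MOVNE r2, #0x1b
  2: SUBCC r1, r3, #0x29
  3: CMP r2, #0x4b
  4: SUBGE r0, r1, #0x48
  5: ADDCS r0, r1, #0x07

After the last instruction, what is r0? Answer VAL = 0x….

0: ✓ CMP  NZCV=1000
1: ✓ MOVNE  r2←0x1b
2: ✓ SUBCC  r1←0x66
3: ✓ CMP  NZCV=1000
4: · SUBGE
5: · ADDCS

VAL = 0x0a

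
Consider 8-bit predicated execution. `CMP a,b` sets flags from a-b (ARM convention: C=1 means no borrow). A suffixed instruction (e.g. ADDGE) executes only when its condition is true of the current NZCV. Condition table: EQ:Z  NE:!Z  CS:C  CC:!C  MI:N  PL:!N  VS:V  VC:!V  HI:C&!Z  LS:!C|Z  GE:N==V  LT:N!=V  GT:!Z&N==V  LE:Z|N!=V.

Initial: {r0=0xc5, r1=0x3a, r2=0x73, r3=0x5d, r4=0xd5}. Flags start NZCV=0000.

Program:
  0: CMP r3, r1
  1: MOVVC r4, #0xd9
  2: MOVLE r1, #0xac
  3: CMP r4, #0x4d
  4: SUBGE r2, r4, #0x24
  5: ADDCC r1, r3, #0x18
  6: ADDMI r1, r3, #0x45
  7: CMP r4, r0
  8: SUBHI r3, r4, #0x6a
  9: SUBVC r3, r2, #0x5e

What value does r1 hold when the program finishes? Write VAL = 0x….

VAL = 0xa2

[0] flags=0010 → (cmp)
[1] flags=0010 VC?T → r4=0xd9
[2] flags=0010 LE?F → skip
[3] flags=1010 → (cmp)
[4] flags=1010 GE?F → skip
[5] flags=1010 CC?F → skip
[6] flags=1010 MI?T → r1=0xa2
[7] flags=0010 → (cmp)
[8] flags=0010 HI?T → r3=0x6f
[9] flags=0010 VC?T → r3=0x15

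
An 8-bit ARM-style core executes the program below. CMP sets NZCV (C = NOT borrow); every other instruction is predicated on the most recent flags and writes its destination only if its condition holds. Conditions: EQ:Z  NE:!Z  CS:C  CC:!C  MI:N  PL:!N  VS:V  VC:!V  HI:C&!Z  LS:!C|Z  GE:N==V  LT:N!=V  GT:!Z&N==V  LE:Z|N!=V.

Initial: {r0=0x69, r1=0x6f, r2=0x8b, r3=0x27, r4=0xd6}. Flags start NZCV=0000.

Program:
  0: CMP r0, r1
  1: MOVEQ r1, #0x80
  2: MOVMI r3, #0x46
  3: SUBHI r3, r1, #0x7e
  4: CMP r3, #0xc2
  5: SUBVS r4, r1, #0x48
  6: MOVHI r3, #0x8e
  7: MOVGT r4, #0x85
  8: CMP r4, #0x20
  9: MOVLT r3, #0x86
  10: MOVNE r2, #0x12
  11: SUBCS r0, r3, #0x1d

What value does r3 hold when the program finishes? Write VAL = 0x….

0: ✓ CMP  NZCV=1000
1: · MOVEQ
2: ✓ MOVMI  r3←0x46
3: · SUBHI
4: ✓ CMP  NZCV=1001
5: ✓ SUBVS  r4←0x27
6: · MOVHI
7: ✓ MOVGT  r4←0x85
8: ✓ CMP  NZCV=0011
9: ✓ MOVLT  r3←0x86
10: ✓ MOVNE  r2←0x12
11: ✓ SUBCS  r0←0x69

VAL = 0x86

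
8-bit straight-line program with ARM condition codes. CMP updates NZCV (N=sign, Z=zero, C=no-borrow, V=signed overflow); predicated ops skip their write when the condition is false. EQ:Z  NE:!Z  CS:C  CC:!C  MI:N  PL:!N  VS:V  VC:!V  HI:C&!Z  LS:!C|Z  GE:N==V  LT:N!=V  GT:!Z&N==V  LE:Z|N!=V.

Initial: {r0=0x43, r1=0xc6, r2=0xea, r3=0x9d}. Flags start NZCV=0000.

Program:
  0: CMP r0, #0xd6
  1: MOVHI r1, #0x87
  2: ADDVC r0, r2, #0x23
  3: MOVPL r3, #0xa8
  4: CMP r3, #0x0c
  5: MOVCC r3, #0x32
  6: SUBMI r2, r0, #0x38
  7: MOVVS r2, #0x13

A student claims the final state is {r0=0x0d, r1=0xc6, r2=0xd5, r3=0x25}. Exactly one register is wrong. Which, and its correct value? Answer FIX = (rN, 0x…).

[0] flags=0000 → (cmp)
[1] flags=0000 HI?F → skip
[2] flags=0000 VC?T → r0=0x0d
[3] flags=0000 PL?T → r3=0xa8
[4] flags=1010 → (cmp)
[5] flags=1010 CC?F → skip
[6] flags=1010 MI?T → r2=0xd5
[7] flags=1010 VS?F → skip

FIX = (r3, 0xa8)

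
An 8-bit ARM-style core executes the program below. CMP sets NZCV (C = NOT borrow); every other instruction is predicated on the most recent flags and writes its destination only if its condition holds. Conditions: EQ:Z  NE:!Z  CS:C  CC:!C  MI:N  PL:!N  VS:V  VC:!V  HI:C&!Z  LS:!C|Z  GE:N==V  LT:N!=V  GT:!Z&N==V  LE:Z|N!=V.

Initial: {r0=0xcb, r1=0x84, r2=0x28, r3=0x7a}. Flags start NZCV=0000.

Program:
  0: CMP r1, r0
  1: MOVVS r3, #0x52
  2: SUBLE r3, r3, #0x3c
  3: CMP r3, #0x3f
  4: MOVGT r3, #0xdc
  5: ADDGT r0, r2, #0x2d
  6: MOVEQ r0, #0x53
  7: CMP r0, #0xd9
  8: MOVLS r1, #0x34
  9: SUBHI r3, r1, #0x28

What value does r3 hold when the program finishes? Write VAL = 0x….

VAL = 0x3e

0: ✓ CMP  NZCV=1000
1: · MOVVS
2: ✓ SUBLE  r3←0x3e
3: ✓ CMP  NZCV=1000
4: · MOVGT
5: · ADDGT
6: · MOVEQ
7: ✓ CMP  NZCV=1000
8: ✓ MOVLS  r1←0x34
9: · SUBHI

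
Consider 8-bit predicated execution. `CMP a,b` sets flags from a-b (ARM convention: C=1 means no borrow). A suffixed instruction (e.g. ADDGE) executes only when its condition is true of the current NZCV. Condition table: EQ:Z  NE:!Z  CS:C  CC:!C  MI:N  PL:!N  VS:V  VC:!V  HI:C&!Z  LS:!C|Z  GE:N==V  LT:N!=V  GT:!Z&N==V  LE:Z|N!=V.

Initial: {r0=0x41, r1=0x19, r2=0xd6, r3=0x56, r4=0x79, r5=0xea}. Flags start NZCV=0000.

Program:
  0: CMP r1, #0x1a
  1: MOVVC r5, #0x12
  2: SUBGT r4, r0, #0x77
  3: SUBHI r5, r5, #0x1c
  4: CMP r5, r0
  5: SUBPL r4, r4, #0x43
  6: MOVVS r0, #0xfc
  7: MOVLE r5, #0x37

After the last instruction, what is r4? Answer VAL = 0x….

VAL = 0x79

0: ✓ CMP  NZCV=1000
1: ✓ MOVVC  r5←0x12
2: · SUBGT
3: · SUBHI
4: ✓ CMP  NZCV=1000
5: · SUBPL
6: · MOVVS
7: ✓ MOVLE  r5←0x37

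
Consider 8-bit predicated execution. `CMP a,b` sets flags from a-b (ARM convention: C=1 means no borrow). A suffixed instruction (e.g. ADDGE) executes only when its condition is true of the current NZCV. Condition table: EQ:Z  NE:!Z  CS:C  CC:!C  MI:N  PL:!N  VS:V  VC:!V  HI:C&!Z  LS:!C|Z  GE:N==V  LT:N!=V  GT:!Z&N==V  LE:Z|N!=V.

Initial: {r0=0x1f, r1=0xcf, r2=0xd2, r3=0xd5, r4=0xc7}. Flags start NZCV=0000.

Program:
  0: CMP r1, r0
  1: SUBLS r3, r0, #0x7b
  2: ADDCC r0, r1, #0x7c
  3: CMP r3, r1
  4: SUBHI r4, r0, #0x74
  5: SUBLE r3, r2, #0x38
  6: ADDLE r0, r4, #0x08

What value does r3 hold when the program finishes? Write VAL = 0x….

[0] flags=1010 → (cmp)
[1] flags=1010 LS?F → skip
[2] flags=1010 CC?F → skip
[3] flags=0010 → (cmp)
[4] flags=0010 HI?T → r4=0xab
[5] flags=0010 LE?F → skip
[6] flags=0010 LE?F → skip

VAL = 0xd5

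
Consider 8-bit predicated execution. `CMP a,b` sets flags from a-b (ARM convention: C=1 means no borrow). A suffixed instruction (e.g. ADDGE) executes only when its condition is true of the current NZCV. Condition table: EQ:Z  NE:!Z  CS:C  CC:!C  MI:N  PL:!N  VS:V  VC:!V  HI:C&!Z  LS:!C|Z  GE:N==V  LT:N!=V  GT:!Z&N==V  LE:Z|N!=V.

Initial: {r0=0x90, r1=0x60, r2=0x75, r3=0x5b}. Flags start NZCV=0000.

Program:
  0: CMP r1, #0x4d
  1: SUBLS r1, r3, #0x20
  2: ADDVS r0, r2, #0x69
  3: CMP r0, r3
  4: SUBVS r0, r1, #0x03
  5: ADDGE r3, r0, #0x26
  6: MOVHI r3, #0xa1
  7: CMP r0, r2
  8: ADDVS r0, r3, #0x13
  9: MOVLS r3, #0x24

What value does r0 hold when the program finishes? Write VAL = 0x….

[0] flags=0010 → (cmp)
[1] flags=0010 LS?F → skip
[2] flags=0010 VS?F → skip
[3] flags=0011 → (cmp)
[4] flags=0011 VS?T → r0=0x5d
[5] flags=0011 GE?F → skip
[6] flags=0011 HI?T → r3=0xa1
[7] flags=1000 → (cmp)
[8] flags=1000 VS?F → skip
[9] flags=1000 LS?T → r3=0x24

VAL = 0x5d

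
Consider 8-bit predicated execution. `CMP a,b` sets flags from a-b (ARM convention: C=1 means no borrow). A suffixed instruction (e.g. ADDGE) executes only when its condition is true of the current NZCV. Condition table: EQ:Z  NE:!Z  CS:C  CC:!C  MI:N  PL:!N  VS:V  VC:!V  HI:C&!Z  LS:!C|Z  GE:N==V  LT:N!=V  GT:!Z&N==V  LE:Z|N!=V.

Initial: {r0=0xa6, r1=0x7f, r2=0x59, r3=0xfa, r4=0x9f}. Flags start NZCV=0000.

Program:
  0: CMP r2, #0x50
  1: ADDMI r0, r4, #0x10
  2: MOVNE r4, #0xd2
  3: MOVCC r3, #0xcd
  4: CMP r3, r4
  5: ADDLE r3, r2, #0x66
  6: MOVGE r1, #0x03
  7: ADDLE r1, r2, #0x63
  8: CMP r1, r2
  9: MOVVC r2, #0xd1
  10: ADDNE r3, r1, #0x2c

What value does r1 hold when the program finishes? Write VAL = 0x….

0: ✓ CMP  NZCV=0010
1: · ADDMI
2: ✓ MOVNE  r4←0xd2
3: · MOVCC
4: ✓ CMP  NZCV=0010
5: · ADDLE
6: ✓ MOVGE  r1←0x03
7: · ADDLE
8: ✓ CMP  NZCV=1000
9: ✓ MOVVC  r2←0xd1
10: ✓ ADDNE  r3←0x2f

VAL = 0x03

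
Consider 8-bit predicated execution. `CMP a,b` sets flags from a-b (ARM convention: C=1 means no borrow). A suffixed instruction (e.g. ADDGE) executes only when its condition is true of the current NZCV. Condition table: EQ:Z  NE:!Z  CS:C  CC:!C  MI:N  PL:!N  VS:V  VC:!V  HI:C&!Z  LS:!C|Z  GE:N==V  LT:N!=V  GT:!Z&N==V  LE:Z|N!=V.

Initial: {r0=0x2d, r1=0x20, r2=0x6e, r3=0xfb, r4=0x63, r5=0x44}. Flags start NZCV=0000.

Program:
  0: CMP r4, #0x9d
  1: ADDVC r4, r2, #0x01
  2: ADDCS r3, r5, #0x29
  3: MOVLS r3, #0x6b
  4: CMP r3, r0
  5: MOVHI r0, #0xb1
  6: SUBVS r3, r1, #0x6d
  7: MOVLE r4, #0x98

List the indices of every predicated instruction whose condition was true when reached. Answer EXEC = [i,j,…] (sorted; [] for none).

EXEC = [3,5]

0: ✓ CMP  NZCV=1001
1: · ADDVC
2: · ADDCS
3: ✓ MOVLS  r3←0x6b
4: ✓ CMP  NZCV=0010
5: ✓ MOVHI  r0←0xb1
6: · SUBVS
7: · MOVLE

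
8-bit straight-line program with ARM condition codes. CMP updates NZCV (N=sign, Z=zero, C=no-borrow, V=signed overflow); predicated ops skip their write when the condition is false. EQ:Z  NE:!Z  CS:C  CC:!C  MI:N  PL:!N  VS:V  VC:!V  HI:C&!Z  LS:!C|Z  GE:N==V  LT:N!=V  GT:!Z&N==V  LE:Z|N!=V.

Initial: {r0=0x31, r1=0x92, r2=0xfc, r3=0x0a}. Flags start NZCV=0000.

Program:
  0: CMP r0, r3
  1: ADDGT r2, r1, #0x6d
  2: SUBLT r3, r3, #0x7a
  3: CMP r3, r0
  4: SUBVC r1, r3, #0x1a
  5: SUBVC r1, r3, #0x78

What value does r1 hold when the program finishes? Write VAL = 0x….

0: ✓ CMP  NZCV=0010
1: ✓ ADDGT  r2←0xff
2: · SUBLT
3: ✓ CMP  NZCV=1000
4: ✓ SUBVC  r1←0xf0
5: ✓ SUBVC  r1←0x92

VAL = 0x92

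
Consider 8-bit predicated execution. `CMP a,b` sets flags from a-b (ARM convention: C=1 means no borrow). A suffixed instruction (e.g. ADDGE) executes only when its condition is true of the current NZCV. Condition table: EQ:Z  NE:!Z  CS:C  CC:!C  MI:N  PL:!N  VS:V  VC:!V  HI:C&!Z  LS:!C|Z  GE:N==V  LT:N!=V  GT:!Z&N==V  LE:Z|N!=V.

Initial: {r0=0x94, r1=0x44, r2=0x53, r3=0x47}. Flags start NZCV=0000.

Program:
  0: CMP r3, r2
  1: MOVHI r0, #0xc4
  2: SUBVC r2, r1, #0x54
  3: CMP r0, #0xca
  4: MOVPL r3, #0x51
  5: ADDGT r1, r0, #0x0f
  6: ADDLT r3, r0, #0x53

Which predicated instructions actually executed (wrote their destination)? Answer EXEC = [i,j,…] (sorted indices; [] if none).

[0] flags=1000 → (cmp)
[1] flags=1000 HI?F → skip
[2] flags=1000 VC?T → r2=0xf0
[3] flags=1000 → (cmp)
[4] flags=1000 PL?F → skip
[5] flags=1000 GT?F → skip
[6] flags=1000 LT?T → r3=0xe7

EXEC = [2,6]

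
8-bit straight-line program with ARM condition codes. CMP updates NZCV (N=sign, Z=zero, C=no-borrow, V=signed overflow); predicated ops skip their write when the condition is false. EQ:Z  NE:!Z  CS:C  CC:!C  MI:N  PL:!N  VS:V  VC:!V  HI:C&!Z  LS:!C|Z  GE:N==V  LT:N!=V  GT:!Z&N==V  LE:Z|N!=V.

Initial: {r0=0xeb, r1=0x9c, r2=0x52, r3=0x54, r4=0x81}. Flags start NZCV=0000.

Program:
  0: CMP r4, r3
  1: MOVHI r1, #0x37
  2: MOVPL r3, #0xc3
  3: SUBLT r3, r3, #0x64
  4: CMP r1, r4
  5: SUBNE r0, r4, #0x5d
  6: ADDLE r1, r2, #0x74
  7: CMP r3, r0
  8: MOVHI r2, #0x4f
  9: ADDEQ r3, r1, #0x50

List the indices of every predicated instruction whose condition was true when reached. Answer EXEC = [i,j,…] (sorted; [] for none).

[0] flags=0011 → (cmp)
[1] flags=0011 HI?T → r1=0x37
[2] flags=0011 PL?T → r3=0xc3
[3] flags=0011 LT?T → r3=0x5f
[4] flags=1001 → (cmp)
[5] flags=1001 NE?T → r0=0x24
[6] flags=1001 LE?F → skip
[7] flags=0010 → (cmp)
[8] flags=0010 HI?T → r2=0x4f
[9] flags=0010 EQ?F → skip

EXEC = [1,2,3,5,8]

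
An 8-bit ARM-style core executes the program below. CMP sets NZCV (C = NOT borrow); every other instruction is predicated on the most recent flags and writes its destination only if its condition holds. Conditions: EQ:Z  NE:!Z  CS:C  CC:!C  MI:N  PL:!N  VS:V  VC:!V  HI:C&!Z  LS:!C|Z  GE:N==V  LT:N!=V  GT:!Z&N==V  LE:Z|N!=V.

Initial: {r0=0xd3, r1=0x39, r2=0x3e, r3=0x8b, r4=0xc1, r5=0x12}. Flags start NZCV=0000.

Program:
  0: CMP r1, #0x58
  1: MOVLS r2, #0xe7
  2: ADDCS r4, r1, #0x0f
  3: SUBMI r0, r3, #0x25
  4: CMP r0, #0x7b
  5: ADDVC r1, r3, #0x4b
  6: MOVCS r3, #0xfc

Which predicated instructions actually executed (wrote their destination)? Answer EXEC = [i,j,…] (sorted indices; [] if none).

EXEC = [1,3,5]

0: ✓ CMP  NZCV=1000
1: ✓ MOVLS  r2←0xe7
2: · ADDCS
3: ✓ SUBMI  r0←0x66
4: ✓ CMP  NZCV=1000
5: ✓ ADDVC  r1←0xd6
6: · MOVCS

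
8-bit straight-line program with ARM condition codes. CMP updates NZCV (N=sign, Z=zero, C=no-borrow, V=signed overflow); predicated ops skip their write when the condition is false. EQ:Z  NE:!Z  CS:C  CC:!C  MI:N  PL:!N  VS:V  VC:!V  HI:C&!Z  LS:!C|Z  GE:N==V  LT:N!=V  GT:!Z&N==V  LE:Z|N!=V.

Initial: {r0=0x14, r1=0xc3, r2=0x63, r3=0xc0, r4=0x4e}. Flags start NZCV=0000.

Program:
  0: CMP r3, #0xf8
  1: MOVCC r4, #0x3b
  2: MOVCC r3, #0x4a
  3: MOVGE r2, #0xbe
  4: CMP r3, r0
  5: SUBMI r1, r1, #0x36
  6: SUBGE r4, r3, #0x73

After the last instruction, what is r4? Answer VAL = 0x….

0: ✓ CMP  NZCV=1000
1: ✓ MOVCC  r4←0x3b
2: ✓ MOVCC  r3←0x4a
3: · MOVGE
4: ✓ CMP  NZCV=0010
5: · SUBMI
6: ✓ SUBGE  r4←0xd7

VAL = 0xd7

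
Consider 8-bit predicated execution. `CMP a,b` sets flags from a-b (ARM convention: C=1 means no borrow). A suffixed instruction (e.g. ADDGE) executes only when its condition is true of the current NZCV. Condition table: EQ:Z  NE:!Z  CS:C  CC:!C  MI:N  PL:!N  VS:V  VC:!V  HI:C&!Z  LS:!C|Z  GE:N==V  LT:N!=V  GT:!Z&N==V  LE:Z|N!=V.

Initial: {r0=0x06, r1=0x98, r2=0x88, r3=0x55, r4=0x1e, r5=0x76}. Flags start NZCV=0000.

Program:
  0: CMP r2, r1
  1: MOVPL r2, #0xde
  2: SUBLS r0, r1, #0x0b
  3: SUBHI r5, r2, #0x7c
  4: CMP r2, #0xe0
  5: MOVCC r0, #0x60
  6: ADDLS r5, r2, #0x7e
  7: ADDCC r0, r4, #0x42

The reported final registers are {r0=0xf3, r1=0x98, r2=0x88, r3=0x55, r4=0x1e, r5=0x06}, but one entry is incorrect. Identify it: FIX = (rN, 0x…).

[0] flags=1000 → (cmp)
[1] flags=1000 PL?F → skip
[2] flags=1000 LS?T → r0=0x8d
[3] flags=1000 HI?F → skip
[4] flags=1000 → (cmp)
[5] flags=1000 CC?T → r0=0x60
[6] flags=1000 LS?T → r5=0x06
[7] flags=1000 CC?T → r0=0x60

FIX = (r0, 0x60)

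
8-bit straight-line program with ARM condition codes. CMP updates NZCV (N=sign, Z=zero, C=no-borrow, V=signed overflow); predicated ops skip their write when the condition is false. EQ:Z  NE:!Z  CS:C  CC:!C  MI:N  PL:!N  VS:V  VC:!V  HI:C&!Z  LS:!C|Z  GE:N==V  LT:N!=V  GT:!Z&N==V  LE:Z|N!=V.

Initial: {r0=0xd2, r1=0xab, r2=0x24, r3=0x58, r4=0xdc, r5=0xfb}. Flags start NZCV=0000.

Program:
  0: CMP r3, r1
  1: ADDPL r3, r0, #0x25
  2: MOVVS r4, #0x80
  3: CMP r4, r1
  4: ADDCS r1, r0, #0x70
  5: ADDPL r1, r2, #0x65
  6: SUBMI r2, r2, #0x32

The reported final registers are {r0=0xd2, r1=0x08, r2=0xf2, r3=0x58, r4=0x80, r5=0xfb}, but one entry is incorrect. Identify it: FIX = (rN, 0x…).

0: ✓ CMP  NZCV=1001
1: · ADDPL
2: ✓ MOVVS  r4←0x80
3: ✓ CMP  NZCV=1000
4: · ADDCS
5: · ADDPL
6: ✓ SUBMI  r2←0xf2

FIX = (r1, 0xab)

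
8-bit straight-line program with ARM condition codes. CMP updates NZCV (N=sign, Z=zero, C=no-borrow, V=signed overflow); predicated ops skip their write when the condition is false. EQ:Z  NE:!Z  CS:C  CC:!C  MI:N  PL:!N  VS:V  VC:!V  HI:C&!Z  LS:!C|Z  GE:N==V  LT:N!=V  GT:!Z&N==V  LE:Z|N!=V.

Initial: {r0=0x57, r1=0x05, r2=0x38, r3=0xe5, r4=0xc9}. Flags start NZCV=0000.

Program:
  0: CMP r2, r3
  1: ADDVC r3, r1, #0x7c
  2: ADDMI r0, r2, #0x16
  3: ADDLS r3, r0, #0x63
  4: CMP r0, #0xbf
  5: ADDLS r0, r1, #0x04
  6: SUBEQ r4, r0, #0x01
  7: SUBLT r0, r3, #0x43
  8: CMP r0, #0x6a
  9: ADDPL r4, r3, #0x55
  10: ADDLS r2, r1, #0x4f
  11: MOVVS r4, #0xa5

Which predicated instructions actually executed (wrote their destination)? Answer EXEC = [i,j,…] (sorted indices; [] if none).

EXEC = [1,3,5,10]

[0] flags=0000 → (cmp)
[1] flags=0000 VC?T → r3=0x81
[2] flags=0000 MI?F → skip
[3] flags=0000 LS?T → r3=0xba
[4] flags=1001 → (cmp)
[5] flags=1001 LS?T → r0=0x09
[6] flags=1001 EQ?F → skip
[7] flags=1001 LT?F → skip
[8] flags=1000 → (cmp)
[9] flags=1000 PL?F → skip
[10] flags=1000 LS?T → r2=0x54
[11] flags=1000 VS?F → skip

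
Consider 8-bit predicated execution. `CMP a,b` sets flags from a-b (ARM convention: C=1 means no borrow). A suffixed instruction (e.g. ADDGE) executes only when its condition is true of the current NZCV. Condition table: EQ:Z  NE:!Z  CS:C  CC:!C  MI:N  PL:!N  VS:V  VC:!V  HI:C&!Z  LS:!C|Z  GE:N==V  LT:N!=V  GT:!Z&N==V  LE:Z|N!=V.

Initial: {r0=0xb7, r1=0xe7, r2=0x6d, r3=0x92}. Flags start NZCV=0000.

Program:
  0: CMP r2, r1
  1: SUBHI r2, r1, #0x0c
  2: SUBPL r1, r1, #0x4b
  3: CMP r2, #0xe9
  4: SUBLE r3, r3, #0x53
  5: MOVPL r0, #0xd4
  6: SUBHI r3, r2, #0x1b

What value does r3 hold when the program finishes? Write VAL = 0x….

VAL = 0x92

0: ✓ CMP  NZCV=1001
1: · SUBHI
2: · SUBPL
3: ✓ CMP  NZCV=1001
4: · SUBLE
5: · MOVPL
6: · SUBHI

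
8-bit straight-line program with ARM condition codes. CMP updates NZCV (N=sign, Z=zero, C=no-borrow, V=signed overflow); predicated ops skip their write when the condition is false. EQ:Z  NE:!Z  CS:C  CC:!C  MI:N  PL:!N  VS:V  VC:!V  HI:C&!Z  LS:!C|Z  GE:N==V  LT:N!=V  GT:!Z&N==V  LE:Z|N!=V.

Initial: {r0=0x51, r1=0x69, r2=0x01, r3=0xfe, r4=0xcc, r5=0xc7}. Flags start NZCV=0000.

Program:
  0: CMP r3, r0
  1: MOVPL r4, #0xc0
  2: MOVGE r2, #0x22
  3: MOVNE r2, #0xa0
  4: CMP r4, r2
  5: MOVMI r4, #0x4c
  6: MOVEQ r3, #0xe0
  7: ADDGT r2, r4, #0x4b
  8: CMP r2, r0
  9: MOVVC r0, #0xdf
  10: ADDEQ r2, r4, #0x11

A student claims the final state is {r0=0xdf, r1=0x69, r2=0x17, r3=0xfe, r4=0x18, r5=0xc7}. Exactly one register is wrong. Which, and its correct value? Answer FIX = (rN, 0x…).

[0] flags=1010 → (cmp)
[1] flags=1010 PL?F → skip
[2] flags=1010 GE?F → skip
[3] flags=1010 NE?T → r2=0xa0
[4] flags=0010 → (cmp)
[5] flags=0010 MI?F → skip
[6] flags=0010 EQ?F → skip
[7] flags=0010 GT?T → r2=0x17
[8] flags=1000 → (cmp)
[9] flags=1000 VC?T → r0=0xdf
[10] flags=1000 EQ?F → skip

FIX = (r4, 0xcc)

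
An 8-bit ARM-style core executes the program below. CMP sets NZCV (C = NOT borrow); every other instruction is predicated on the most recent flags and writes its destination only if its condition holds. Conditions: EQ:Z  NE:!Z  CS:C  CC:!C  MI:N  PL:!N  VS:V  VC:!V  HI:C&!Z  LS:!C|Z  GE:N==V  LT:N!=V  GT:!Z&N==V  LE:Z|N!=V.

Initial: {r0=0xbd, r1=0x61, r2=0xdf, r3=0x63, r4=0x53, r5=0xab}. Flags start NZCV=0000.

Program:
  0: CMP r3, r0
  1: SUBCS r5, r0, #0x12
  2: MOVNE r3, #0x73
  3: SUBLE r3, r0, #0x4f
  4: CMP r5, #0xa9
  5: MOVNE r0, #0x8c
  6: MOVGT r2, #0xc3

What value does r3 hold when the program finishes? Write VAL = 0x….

[0] flags=1001 → (cmp)
[1] flags=1001 CS?F → skip
[2] flags=1001 NE?T → r3=0x73
[3] flags=1001 LE?F → skip
[4] flags=0010 → (cmp)
[5] flags=0010 NE?T → r0=0x8c
[6] flags=0010 GT?T → r2=0xc3

VAL = 0x73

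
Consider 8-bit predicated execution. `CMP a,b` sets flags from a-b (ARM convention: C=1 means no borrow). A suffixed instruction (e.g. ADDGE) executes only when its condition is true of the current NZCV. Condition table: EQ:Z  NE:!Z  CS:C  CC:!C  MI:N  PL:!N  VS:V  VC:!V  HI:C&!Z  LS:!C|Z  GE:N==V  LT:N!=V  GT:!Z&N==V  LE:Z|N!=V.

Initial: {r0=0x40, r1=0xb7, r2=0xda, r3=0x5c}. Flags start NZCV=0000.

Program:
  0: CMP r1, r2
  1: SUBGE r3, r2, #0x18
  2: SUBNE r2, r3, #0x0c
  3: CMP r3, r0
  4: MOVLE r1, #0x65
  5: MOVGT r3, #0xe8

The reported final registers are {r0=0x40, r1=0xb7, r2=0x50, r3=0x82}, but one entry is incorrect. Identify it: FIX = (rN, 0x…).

FIX = (r3, 0xe8)

[0] flags=1000 → (cmp)
[1] flags=1000 GE?F → skip
[2] flags=1000 NE?T → r2=0x50
[3] flags=0010 → (cmp)
[4] flags=0010 LE?F → skip
[5] flags=0010 GT?T → r3=0xe8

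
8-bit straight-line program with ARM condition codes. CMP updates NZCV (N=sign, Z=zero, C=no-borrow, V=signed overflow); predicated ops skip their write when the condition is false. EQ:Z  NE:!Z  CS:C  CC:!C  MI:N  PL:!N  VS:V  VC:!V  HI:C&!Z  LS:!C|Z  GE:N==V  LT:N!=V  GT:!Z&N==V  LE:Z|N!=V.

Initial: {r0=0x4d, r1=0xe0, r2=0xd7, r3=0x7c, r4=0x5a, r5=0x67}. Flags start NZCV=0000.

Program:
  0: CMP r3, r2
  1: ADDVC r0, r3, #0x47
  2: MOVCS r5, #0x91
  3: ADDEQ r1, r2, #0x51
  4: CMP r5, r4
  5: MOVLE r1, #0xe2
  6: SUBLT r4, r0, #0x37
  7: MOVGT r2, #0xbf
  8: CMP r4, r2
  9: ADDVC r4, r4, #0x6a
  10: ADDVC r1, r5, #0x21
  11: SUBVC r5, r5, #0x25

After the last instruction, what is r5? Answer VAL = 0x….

VAL = 0x67

0: ✓ CMP  NZCV=1001
1: · ADDVC
2: · MOVCS
3: · ADDEQ
4: ✓ CMP  NZCV=0010
5: · MOVLE
6: · SUBLT
7: ✓ MOVGT  r2←0xbf
8: ✓ CMP  NZCV=1001
9: · ADDVC
10: · ADDVC
11: · SUBVC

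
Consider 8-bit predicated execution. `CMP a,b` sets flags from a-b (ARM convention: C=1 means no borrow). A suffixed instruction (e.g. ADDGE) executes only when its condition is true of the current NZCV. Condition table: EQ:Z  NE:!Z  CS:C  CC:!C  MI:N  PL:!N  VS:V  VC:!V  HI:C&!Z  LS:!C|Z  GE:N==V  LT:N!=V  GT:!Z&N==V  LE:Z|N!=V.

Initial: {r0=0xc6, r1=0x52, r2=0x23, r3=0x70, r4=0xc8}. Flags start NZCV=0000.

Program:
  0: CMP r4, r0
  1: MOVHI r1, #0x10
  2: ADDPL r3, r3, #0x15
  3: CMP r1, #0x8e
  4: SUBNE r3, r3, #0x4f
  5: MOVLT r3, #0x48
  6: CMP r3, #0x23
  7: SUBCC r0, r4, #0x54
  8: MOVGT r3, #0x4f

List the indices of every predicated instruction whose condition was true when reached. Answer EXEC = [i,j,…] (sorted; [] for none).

EXEC = [1,2,4,8]

0: ✓ CMP  NZCV=0010
1: ✓ MOVHI  r1←0x10
2: ✓ ADDPL  r3←0x85
3: ✓ CMP  NZCV=1001
4: ✓ SUBNE  r3←0x36
5: · MOVLT
6: ✓ CMP  NZCV=0010
7: · SUBCC
8: ✓ MOVGT  r3←0x4f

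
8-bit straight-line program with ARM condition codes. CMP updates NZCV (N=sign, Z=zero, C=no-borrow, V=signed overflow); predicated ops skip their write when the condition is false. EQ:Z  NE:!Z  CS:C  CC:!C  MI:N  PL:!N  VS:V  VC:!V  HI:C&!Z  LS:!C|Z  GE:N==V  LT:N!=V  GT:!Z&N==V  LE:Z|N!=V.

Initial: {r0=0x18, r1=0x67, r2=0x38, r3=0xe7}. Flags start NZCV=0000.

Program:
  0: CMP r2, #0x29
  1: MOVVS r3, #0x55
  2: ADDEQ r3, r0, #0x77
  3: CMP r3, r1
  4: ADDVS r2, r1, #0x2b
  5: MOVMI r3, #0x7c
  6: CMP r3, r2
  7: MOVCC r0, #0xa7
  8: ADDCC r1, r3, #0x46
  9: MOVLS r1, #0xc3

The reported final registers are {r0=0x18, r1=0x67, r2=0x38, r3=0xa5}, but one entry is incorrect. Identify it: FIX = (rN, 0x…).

FIX = (r3, 0x7c)

0: ✓ CMP  NZCV=0010
1: · MOVVS
2: · ADDEQ
3: ✓ CMP  NZCV=1010
4: · ADDVS
5: ✓ MOVMI  r3←0x7c
6: ✓ CMP  NZCV=0010
7: · MOVCC
8: · ADDCC
9: · MOVLS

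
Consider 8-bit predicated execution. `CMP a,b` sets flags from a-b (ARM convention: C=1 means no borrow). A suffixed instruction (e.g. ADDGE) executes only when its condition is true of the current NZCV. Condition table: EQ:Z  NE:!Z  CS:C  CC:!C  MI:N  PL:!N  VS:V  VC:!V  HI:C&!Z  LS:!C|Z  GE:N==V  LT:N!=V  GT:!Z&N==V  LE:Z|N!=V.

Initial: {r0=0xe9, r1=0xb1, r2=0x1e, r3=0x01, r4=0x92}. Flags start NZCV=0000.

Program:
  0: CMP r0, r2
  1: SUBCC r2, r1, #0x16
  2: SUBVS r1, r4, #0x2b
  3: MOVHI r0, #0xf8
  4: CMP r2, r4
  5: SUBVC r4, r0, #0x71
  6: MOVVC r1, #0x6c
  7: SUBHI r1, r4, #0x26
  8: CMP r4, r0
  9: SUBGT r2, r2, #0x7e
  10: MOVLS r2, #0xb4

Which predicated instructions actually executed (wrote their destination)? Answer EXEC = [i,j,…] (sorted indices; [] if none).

[0] flags=1010 → (cmp)
[1] flags=1010 CC?F → skip
[2] flags=1010 VS?F → skip
[3] flags=1010 HI?T → r0=0xf8
[4] flags=1001 → (cmp)
[5] flags=1001 VC?F → skip
[6] flags=1001 VC?F → skip
[7] flags=1001 HI?F → skip
[8] flags=1000 → (cmp)
[9] flags=1000 GT?F → skip
[10] flags=1000 LS?T → r2=0xb4

EXEC = [3,10]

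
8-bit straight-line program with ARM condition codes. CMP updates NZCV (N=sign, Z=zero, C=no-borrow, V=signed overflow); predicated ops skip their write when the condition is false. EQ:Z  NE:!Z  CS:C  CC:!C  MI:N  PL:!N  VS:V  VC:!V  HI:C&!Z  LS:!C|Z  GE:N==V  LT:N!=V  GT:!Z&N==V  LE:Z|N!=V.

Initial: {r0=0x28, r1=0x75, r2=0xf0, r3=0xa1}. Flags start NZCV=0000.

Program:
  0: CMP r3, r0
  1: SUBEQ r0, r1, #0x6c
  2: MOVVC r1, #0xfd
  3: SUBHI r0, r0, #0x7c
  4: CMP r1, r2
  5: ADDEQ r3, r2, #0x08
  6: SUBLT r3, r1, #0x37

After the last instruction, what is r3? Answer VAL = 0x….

[0] flags=0011 → (cmp)
[1] flags=0011 EQ?F → skip
[2] flags=0011 VC?F → skip
[3] flags=0011 HI?T → r0=0xac
[4] flags=1001 → (cmp)
[5] flags=1001 EQ?F → skip
[6] flags=1001 LT?F → skip

VAL = 0xa1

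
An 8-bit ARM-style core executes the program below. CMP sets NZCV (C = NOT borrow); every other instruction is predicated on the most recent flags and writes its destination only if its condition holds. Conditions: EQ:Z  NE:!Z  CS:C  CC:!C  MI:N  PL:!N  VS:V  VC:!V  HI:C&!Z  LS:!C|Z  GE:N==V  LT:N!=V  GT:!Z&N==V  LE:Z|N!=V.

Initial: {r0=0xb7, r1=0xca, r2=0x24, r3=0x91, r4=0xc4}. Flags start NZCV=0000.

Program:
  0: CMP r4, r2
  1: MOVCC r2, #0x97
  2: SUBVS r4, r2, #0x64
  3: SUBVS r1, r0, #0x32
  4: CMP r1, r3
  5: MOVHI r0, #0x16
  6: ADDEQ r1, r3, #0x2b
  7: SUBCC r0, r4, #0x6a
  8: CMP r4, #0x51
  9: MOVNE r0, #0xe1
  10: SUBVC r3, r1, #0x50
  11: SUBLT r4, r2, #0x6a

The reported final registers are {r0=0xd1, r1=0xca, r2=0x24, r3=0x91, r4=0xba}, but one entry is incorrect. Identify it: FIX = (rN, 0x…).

0: ✓ CMP  NZCV=1010
1: · MOVCC
2: · SUBVS
3: · SUBVS
4: ✓ CMP  NZCV=0010
5: ✓ MOVHI  r0←0x16
6: · ADDEQ
7: · SUBCC
8: ✓ CMP  NZCV=0011
9: ✓ MOVNE  r0←0xe1
10: · SUBVC
11: ✓ SUBLT  r4←0xba

FIX = (r0, 0xe1)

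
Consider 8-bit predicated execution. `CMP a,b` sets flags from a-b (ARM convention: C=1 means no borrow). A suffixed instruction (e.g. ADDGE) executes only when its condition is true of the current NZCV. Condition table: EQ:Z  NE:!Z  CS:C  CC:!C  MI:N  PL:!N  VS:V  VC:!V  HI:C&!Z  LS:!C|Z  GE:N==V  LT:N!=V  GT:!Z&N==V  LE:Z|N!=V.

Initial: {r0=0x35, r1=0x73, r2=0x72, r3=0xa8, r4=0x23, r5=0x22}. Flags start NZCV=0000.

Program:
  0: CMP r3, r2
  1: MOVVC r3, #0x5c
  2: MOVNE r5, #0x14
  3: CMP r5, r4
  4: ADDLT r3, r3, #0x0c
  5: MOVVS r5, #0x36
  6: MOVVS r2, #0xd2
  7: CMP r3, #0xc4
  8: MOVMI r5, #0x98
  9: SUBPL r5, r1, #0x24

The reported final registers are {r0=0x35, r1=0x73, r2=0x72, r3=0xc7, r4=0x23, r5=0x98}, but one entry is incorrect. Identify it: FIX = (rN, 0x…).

[0] flags=0011 → (cmp)
[1] flags=0011 VC?F → skip
[2] flags=0011 NE?T → r5=0x14
[3] flags=1000 → (cmp)
[4] flags=1000 LT?T → r3=0xb4
[5] flags=1000 VS?F → skip
[6] flags=1000 VS?F → skip
[7] flags=1000 → (cmp)
[8] flags=1000 MI?T → r5=0x98
[9] flags=1000 PL?F → skip

FIX = (r3, 0xb4)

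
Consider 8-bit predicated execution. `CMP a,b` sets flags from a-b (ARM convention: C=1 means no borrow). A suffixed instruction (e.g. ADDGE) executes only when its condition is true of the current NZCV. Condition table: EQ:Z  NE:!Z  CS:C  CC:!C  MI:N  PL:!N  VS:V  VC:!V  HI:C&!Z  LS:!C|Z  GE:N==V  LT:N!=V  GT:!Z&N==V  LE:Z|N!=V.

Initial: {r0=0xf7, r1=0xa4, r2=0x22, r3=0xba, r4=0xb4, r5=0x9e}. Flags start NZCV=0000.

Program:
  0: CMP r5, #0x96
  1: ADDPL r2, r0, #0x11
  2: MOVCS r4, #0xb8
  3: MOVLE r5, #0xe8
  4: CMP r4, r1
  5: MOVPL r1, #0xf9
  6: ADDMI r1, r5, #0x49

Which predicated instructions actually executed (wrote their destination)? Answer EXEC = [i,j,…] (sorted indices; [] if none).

EXEC = [1,2,5]

[0] flags=0010 → (cmp)
[1] flags=0010 PL?T → r2=0x08
[2] flags=0010 CS?T → r4=0xb8
[3] flags=0010 LE?F → skip
[4] flags=0010 → (cmp)
[5] flags=0010 PL?T → r1=0xf9
[6] flags=0010 MI?F → skip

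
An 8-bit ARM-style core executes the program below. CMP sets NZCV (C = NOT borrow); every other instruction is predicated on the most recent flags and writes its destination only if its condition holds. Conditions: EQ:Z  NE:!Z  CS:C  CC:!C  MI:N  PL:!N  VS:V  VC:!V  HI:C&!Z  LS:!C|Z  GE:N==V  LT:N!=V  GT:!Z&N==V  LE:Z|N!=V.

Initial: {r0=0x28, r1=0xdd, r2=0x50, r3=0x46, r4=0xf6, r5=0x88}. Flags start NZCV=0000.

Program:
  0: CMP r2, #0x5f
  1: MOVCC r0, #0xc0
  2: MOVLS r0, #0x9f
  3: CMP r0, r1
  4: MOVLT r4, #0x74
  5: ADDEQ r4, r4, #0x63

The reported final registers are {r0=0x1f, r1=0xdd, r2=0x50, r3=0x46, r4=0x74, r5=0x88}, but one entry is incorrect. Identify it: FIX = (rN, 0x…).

0: ✓ CMP  NZCV=1000
1: ✓ MOVCC  r0←0xc0
2: ✓ MOVLS  r0←0x9f
3: ✓ CMP  NZCV=1000
4: ✓ MOVLT  r4←0x74
5: · ADDEQ

FIX = (r0, 0x9f)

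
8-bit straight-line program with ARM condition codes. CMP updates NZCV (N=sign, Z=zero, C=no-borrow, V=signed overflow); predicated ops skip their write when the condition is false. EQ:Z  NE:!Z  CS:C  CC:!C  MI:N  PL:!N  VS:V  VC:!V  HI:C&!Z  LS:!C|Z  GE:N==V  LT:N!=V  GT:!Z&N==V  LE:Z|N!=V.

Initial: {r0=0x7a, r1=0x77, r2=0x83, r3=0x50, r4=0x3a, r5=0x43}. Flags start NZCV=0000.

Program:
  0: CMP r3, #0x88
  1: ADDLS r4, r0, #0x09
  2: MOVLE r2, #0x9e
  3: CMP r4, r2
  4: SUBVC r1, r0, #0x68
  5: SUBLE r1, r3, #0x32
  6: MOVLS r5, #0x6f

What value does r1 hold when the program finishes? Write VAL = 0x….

VAL = 0x1e

0: ✓ CMP  NZCV=1001
1: ✓ ADDLS  r4←0x83
2: · MOVLE
3: ✓ CMP  NZCV=0110
4: ✓ SUBVC  r1←0x12
5: ✓ SUBLE  r1←0x1e
6: ✓ MOVLS  r5←0x6f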